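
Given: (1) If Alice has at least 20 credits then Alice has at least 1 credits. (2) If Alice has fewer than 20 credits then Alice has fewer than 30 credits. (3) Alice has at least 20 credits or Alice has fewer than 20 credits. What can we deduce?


Constructive dilemma: (P → Q) ∧ (R → S), P ∨ R ⊢ Q ∨ S
Premise 1: Alice has at least 20 credits → Alice has at least 1 credits
Premise 2: Alice has fewer than 20 credits → Alice has fewer than 30 credits
Premise 3: Alice has at least 20 credits ∨ Alice has fewer than 20 credits
Case 1: Assuming Alice has at least 20 credits, then by Premise 1, Alice has at least 1 credits.
Case 2: Assuming Alice has fewer than 20 credits, then by Premise 2, Alice has fewer than 30 credits.
Since one of Alice has at least 20 credits or Alice has fewer than 20 credits must hold, we get Alice has at least 1 credits or Alice has fewer than 30 credits.

Alice has at least 1 credits or Alice has fewer than 30 credits.


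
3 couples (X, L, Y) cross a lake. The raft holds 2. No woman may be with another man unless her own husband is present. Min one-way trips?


Label couples X, L, Y (H = husband, W = wife).
Counting alone: 6 people, the raft carries 2 and someone must bring it back, so each round trip nets at most +1 on the far side until the last crossing → at least 9 trips. The jealousy constraint makes 9 impossible; the shortest valid schedule has 11:
1. WX+WL →  (far: WX,WL; near: HX,HL,HY,WY)
2. WX ←       (far: WL; near: HX,HL,HY,WX,WY)
3. WX+WY →  (far: WX,WL,WY; near: HX,HL,HY)
4. WX ←       (far: WL,WY; near: HX,HL,HY,WX)
5. HL+HY →  (far: HL,WL,HY,WY; near: HX,WX)
6. HL+WL ←  (far: HY,WY; near: HX,WX,HL,WL)
7. HX+HL →  (far: HX,HL,HY,WY; near: WX,WL)
8. WY ←       (far: HX,HL,HY; near: WX,WL,WY)
9. WX+WL →  (far: HX,WX,HL,WL,HY; near: WY)
10. HY ←      (far: HX,WX,HL,WL; near: HY,WY)
11. HY+WY → (far: all six; near: empty)
In every state each wife is either with her husband or with no other man.
Minimum trips = 11

11


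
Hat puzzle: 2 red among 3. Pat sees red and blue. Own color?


Total red = 2, seen red = 1
Own red = 2 - 1 = 1
Pat's hat is red.

red


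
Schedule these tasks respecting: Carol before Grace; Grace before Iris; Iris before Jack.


Constraints: Carol before Grace; Grace before Iris; Iris before Jack
Method: repeatedly schedule the remaining task that has no remaining task required before it.
  Step 1: remaining {Jack, Carol, Iris, Grace}; every task except Carol still has a predecessor pending → schedule Carol.
  Step 2: remaining {Jack, Iris, Grace}; every task except Grace still has a predecessor pending → schedule Grace.
  Step 3: remaining {Jack, Iris}; every task except Iris still has a predecessor pending → schedule Iris.
  Step 4: only Jack remains → schedule Jack.
Resulting order:

Carol → Grace → Iris → Jack


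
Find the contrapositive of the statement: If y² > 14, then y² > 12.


Original: If y² > 14, then y² > 12
Contrapositive: If ¬Q, then ¬P
Negate Q: not (y² > 12)
Negate P: not (y² > 14)

If not (y² > 12), then not (y² > 14).


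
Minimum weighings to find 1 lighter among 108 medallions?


Each weighing has 3 outcomes (left heavy / balance / right heavy), so k weighings distinguish at most 3^k cases; splitting into three near-equal groups achieves this.
Need 3^k ≥ 108: 3^4 = 81 < 108 ≤ 3^5 = 243
k = ⌈log₃(108)⌉ = 5

5


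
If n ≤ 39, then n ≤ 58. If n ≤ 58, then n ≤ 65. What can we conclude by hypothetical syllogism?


Hypothetical syllogism: P → Q, Q → R ⊢ P → R
Premise 1: n ≤ 39 → n ≤ 58
Premise 2: n ≤ 58 → n ≤ 65
Chain the implications: the middle term (n ≤ 58) links the two.
Conclusion: If n ≤ 39, then n ≤ 65.

If n ≤ 39, then n ≤ 65.


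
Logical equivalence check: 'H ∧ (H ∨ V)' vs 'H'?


Expression 1: H ∧ (H ∨ V)
Expression 2: H
Truth table (H V | Expr1 Expr2):
  T T |   T     T
  T F |   T     T
  F T |   F     F
  F F |   F     F
All 4 rows agree, so the expressions are logically equivalent.

Yes


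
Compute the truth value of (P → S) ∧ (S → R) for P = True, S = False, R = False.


P = True, S = False, R = False
Step 1: P → S is false only when P=True and S=False. Result: False
Step 2: S → R is false only when S=True and R=False. Result: True
Step 3: False ∧ True = False

False


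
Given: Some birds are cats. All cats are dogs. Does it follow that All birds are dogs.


Premise 1: Some birds are cats.
Premise 2: All cats are dogs.
Conclusion: All birds are dogs.
Fallacy: illicit minor. The minor term (birds) is distributed in the conclusion ('All birds ...') but undistributed in its premise ('Some birds are cats' doesn't cover all birds).
Only 'Some birds are dogs' follows, not 'All'.

Invalid


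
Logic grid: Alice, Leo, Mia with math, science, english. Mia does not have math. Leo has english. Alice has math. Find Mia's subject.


From clues:
  Alice → math
  Leo → english
By elimination, Mia gets the remaining.

science


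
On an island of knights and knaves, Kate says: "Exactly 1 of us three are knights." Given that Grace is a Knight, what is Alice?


Kate claims exactly 1 knights among Kate, Grace, Alice.
Given: Grace is a Knight.

Case 1: Kate is a Knight (tells truth)
  Then exactly 1 of the three are knights.
  Counting Kate, Grace: 2 knight(s) so far. Need -1 more → impossible.
Case 2: Kate is a Knave (lies)
  Then the count is NOT 1.
  If Alice = Knave, count = 1 = 1 → claim would be true, contradicts lie.
  If Alice = Knight, count = 2 ≠ 1 → lie confirmed ✓

Alice is a Knight.

Knight


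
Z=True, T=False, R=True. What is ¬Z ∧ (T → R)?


Z = True, T = False, R = True
Expression: ¬Z ∧ (T → R)
Step 1: ¬Z = NOT True = False
Step 2: T → R = False → True (false only if T=True, R=False) = True
Step 3: (False) ∧ (True) = False AND True = False

False


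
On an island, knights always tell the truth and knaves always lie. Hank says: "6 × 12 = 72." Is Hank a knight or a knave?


Statement: "6 × 12 = 72."
Actual: 6 × 12 = 72
Claimed: 72
Statement is TRUE → Hank tells the truth → Knight

Knight


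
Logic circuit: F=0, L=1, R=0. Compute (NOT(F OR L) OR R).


F OR L = 1
NOT(1) = 0
0 OR 0 = 0

0


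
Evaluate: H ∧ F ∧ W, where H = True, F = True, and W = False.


H = True, F = True, W = False
Step 1: H ∧ F = True AND True = True
Step 2: (True) ∧ W = (True) AND False = False
AND is true only when ALL operands are true.

False


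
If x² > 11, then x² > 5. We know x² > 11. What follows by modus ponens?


Modus ponens: P → Q, P ⊢ Q
P: x² > 11
Q: x² > 5
We have P → Q and P is true.
By modus ponens, Q must be true.

x² > 5


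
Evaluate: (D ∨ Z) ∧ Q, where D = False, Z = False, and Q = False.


D = False, Z = False, Q = False
Step 1: D ∨ Z = False OR False = False
Step 2: False ∧ Q = False AND False = False
OR is true when at least one operand is true; AND requires both.

False


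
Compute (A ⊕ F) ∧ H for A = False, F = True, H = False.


A = False, F = True, H = False
Step 1: A ⊕ F = False XOR True = True
Step 2: True ∧ H = True AND False = False
XOR true when exactly one of A,F is true; then AND with H.

False


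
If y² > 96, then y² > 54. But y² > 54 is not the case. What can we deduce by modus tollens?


Modus tollens: P → Q, ¬Q ⊢ ¬P
P: y² > 96
Q: y² > 54
We have P → Q and Q is false.
By modus tollens, P must be false.

It is not the case that y² > 96


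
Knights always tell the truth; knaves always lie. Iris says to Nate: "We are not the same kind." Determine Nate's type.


Iris says: "We are not the same kind."
Case 1: Iris is a Knight (truth-teller)
  Statement is true → they ARE different → Nate is a Knave
Case 2: Iris is a Knave (liar)
  Statement is false → they are NOT different → Nate is a Knave
In both cases, Nate is a Knave.

Knave


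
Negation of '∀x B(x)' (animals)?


Original: ∀x B(x)
Rule: ¬∀→∃, ¬∃→∀, negate predicate.
Negation: ∃x ¬B(x)

∃x ¬B(x)


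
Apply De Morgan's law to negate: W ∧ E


De Morgan's law: ¬(P ∧ Q) ≡ ¬P ∨ ¬Q
¬(W ∧ E) = ¬W ∨ ¬E

¬W ∨ ¬E


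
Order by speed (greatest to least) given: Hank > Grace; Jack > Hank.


Constraints: Hank > Grace; Jack > Hank
Method: at each step, the next-highest is the one remaining person who never appears on the smaller side of a constraint between remaining people.
  Step 1: remaining {Grace, Hank, Jack}; on the smaller side: {Grace, Hank} → Jack is next (Jack > Hank).
  Step 2: remaining {Grace, Hank}; on the smaller side: {Grace} → Hank is next (Hank > Grace).
  Step 3: only Grace remains → lowest.
Final ranking (highest to lowest):

Jack > Hank > Grace


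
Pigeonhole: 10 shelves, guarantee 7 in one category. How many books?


Pigeonhole: to guarantee k in one of n categories, need (k-1)×n + 1.
k = 7, n = 10
Minimum = (7-1) × 10 + 1 = 6 × 10 + 1

61


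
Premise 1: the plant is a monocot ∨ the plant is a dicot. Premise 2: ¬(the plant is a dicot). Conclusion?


Disjunctive syllogism: P ∨ Q, ¬P ⊢ Q
Disjunction: the plant is a monocot ∨ the plant is a dicot
We know it is not the case that the plant is a dicot.
By disjunctive syllogism, the other disjunct must be true.

The plant is a monocot


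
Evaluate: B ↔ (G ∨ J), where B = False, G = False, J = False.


B = False, G = False, J = False
Step 1: G ∨ J = False OR False = False
Step 2: B ↔ (False): true when both sides have same truth value.
Result: False ↔ False = True

True


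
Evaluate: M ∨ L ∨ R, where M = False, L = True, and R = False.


M = False, L = True, R = False
Step 1: M ∨ L = False OR True = True
Step 2: True ∨ R = True OR False = True
OR is true when at least one operand is true.

True


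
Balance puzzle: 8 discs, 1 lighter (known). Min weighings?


Each weighing has 3 outcomes (left heavy / balance / right heavy), so k weighings distinguish at most 3^k cases; splitting into three near-equal groups achieves this.
Need 3^k ≥ 8: 3^1 = 3 < 8 ≤ 3^2 = 9
k = ⌈log₃(8)⌉ = 2

2


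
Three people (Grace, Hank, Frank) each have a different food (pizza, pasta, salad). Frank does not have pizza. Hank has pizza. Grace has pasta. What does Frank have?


From clues:
  Hank → pizza
  Grace → pasta
By elimination, Frank gets the remaining.

salad


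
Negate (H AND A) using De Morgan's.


De Morgan's law: ¬(P ∧ Q) ≡ ¬P ∨ ¬Q
¬(H ∧ A) = ¬H ∨ ¬A

¬H ∨ ¬A


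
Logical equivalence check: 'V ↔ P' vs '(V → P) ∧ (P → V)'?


Expression 1: V ↔ P
Expression 2: (V → P) ∧ (P → V)
Truth table (V P | Expr1 Expr2):
  T T |   T     T
  T F |   F     F
  F T |   F     F
  F F |   T     T
All 4 rows agree, so the expressions are logically equivalent.

Yes


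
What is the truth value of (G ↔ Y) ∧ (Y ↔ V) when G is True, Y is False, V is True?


G = True, Y = False, V = True
Step 1: G ↔ Y is true when G and Y have the same value. Result: False
Step 2: Y ↔ V is true when Y and V have the same value. Result: False
Step 3: False ∧ False = False

False


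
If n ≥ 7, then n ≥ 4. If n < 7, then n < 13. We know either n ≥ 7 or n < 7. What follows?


Constructive dilemma: (P → Q) ∧ (R → S), P ∨ R ⊢ Q ∨ S
Premise 1: n ≥ 7 → n ≥ 4
Premise 2: n < 7 → n < 13
Premise 3: n ≥ 7 ∨ n < 7
Case 1: Assuming n ≥ 7, then by Premise 1, n ≥ 4.
Case 2: Assuming n < 7, then by Premise 2, n < 13.
Since one of n ≥ 7 or n < 7 must hold, we get n ≥ 4 or n < 13.

n ≥ 4 or n < 13.


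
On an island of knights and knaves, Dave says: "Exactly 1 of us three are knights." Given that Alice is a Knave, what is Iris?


Dave claims exactly 1 knights among Dave, Alice, Iris.
Given: Alice is a Knave.

Case 1: Dave is a Knight (tells truth)
  Then exactly 1 of the three are knights.
  Counting Dave, Alice: 1 knight(s) so far. Need 0 more → Iris = Knave.
Case 2: Dave is a Knave (lies)
  Then the count is NOT 1.
  If Iris = Knight, count = 1 = 1 → claim would be true, contradicts lie.
  If Iris = Knave, count = 0 ≠ 1 → lie confirmed ✓

Iris is a Knave.

Knave


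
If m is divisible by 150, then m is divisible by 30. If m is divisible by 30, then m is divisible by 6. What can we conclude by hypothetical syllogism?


Hypothetical syllogism: P → Q, Q → R ⊢ P → R
Premise 1: m is divisible by 150 → m is divisible by 30
Premise 2: m is divisible by 30 → m is divisible by 6
Chain the implications: the middle term (m is divisible by 30) links the two.
Conclusion: If m is divisible by 150, then m is divisible by 6.

If m is divisible by 150, then m is divisible by 6.


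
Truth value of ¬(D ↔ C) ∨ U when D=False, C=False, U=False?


D = False, C = False, U = False
Expression: ¬(D ↔ C) ∨ U
Step 1: D ↔ C = (False iff False) = True
Step 2: ¬(D ↔ C) = NOT True = False
Step 3: (False) ∨ U = False OR False = False

False


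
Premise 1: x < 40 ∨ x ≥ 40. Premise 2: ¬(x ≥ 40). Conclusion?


Disjunctive syllogism: P ∨ Q, ¬P ⊢ Q
Disjunction: x < 40 ∨ x ≥ 40
We know it is not the case that x ≥ 40.
By disjunctive syllogism, the other disjunct must be true.

x < 40


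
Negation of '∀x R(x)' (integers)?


Original: ∀x R(x)
Rule: ¬∀→∃, ¬∃→∀, negate predicate.
Negation: ∃x ¬R(x)

∃x ¬R(x)


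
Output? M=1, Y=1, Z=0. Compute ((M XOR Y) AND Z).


M XOR Y = 1^1 = 0
0 AND 0 = 0

0


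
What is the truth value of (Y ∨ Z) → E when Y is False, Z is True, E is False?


Y = False, Z = True, E = False
Step 1: Y ∨ Z = False OR True = True
Step 2: (True) → E: false only when antecedent=True and E=False.
Result: False

False


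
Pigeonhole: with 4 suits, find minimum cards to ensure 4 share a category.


Pigeonhole: to guarantee k in one of n categories, need (k-1)×n + 1.
k = 4, n = 4
Minimum = (4-1) × 4 + 1 = 3 × 4 + 1

13


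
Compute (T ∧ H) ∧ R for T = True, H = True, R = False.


T = True, H = True, R = False
Step 1: T ∧ H = True AND True = True
Step 2: True ∧ R = True AND False = False
AND is true only when ALL operands are true.

False


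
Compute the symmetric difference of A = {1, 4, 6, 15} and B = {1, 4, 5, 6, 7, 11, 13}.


A = {1, 4, 6, 15}
B = {1, 4, 5, 6, 7, 11, 13}
Operation: symmetric difference
In A only: [15], in B only: [5, 7, 11, 13]

{5, 7, 11, 13, 15}


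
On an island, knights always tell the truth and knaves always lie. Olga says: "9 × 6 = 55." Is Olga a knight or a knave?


Statement: "9 × 6 = 55."
Actual: 9 × 6 = 54
Claimed: 55
Statement is FALSE → Olga lies → Knave

Knave


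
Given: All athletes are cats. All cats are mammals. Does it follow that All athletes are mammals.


Premise 1: All athletes are cats.
Premise 2: All cats are mammals.
Conclusion: All athletes are mammals.
Barbara syllogism (AAA-1): All A are B, All B are C → All A are C.
Middle term (cats) distributed in premise 2.

Valid


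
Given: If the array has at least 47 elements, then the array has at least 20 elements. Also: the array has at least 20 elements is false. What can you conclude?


Modus tollens: P → Q, ¬Q ⊢ ¬P
P: the array has at least 47 elements
Q: the array has at least 20 elements
We have P → Q and Q is false.
By modus tollens, P must be false.

It is not the case that the array has at least 47 elements


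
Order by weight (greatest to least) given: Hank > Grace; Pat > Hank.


Constraints: Hank > Grace; Pat > Hank
Method: at each step, the next-highest is the one remaining person who never appears on the smaller side of a constraint between remaining people.
  Step 1: remaining {Hank, Pat, Grace}; on the smaller side: {Hank, Grace} → Pat is next (Pat > Hank).
  Step 2: remaining {Hank, Grace}; on the smaller side: {Grace} → Hank is next (Hank > Grace).
  Step 3: only Grace remains → lowest.
Final ranking (highest to lowest):

Pat > Hank > Grace


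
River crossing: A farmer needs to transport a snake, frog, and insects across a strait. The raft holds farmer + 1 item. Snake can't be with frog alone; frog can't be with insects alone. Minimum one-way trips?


1. farmer+frog → 2. farmer ← 3. farmer+snake → 4. farmer+frog ← 5. farmer+insects → 6. farmer ← 7. farmer+frog →
Minimum trips = 7

7


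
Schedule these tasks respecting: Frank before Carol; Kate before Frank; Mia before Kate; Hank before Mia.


Constraints: Frank before Carol; Kate before Frank; Mia before Kate; Hank before Mia
Method: repeatedly schedule the remaining task that has no remaining task required before it.
  Step 1: remaining {Mia, Frank, Kate, Carol, Hank}; every task except Hank still has a predecessor pending → schedule Hank.
  Step 2: remaining {Mia, Frank, Kate, Carol}; every task except Mia still has a predecessor pending → schedule Mia.
  Step 3: remaining {Frank, Kate, Carol}; every task except Kate still has a predecessor pending → schedule Kate.
  Step 4: remaining {Frank, Carol}; every task except Frank still has a predecessor pending → schedule Frank.
  Step 5: only Carol remains → schedule Carol.
Resulting order:

Hank → Mia → Kate → Frank → Carol


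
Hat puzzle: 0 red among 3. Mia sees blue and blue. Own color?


Total red = 0, seen red = 0
Own red = 0 - 0 = 0
Mia's hat is blue.

blue


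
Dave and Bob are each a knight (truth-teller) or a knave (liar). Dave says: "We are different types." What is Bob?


Dave says: "We are different types."
Case 1: Dave is a Knight (truth-teller)
  Statement is true → they ARE different → Bob is a Knave
Case 2: Dave is a Knave (liar)
  Statement is false → they are NOT different → Bob is a Knave
In both cases, Bob is a Knave.

Knave


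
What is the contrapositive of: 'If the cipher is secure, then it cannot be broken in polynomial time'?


Original: If the cipher is secure, then it cannot be broken in polynomial time
Contrapositive: If ¬Q, then ¬P
Negate Q: not (it cannot be broken in polynomial time)
Negate P: not (the cipher is secure)

If not (it cannot be broken in polynomial time), then not (the cipher is secure).


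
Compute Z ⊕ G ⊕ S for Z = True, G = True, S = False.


Z = True, G = True, S = False
Step 1: Z ⊕ G = True XOR True = False
Step 2: False ⊕ S = False XOR False = False
XOR is true when an odd number of operands are true.

False


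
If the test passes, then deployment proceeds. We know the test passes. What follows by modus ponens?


Modus ponens: P → Q, P ⊢ Q
P: the test passes
Q: deployment proceeds
We have P → Q and P is true.
By modus ponens, Q must be true.

Deployment proceeds


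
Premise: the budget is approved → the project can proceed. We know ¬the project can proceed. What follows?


Modus tollens: P → Q, ¬Q ⊢ ¬P
P: the budget is approved
Q: the project can proceed
We have P → Q and Q is false.
By modus tollens, P must be false.

It is not the case that the budget is approved


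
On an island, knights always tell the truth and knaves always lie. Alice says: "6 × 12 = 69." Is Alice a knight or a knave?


Statement: "6 × 12 = 69."
Actual: 6 × 12 = 72
Claimed: 69
Statement is FALSE → Alice lies → Knave

Knave


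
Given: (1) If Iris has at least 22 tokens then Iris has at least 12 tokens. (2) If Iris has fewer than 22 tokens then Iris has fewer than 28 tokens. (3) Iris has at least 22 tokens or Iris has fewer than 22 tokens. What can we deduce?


Constructive dilemma: (P → Q) ∧ (R → S), P ∨ R ⊢ Q ∨ S
Premise 1: Iris has at least 22 tokens → Iris has at least 12 tokens
Premise 2: Iris has fewer than 22 tokens → Iris has fewer than 28 tokens
Premise 3: Iris has at least 22 tokens ∨ Iris has fewer than 22 tokens
Case 1: Assuming Iris has at least 22 tokens, then by Premise 1, Iris has at least 12 tokens.
Case 2: Assuming Iris has fewer than 22 tokens, then by Premise 2, Iris has fewer than 28 tokens.
Since one of Iris has at least 22 tokens or Iris has fewer than 22 tokens must hold, we get Iris has at least 12 tokens or Iris has fewer than 28 tokens.

Iris has at least 12 tokens or Iris has fewer than 28 tokens.


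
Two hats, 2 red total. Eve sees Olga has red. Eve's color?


Total red = 2, Olga = red
Red accounted for: 1
Remaining for Eve: 1
Eve's hat is red.

red


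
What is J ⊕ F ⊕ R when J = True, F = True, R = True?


J = True, F = True, R = True
Step 1: J ⊕ F = True XOR True = False
Step 2: False ⊕ R = False XOR True = True
XOR is true when an odd number of operands are true.

True


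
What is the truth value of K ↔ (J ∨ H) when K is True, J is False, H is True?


K = True, J = False, H = True
Step 1: J ∨ H = False OR True = True
Step 2: K ↔ (True): true when both sides have same truth value.
Result: True ↔ True = True

True


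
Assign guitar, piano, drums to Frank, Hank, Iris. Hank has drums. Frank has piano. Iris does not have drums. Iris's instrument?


From clues:
  Frank → piano
  Hank → drums
By elimination, Iris gets the remaining.

guitar


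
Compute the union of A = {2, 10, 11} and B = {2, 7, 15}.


A = {2, 10, 11}
B = {2, 7, 15}
Operation: union
All elements combined: 2, 7, 10, 11, 15

{2, 7, 10, 11, 15}


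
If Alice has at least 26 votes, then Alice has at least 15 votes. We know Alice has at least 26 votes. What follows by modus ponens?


Modus ponens: P → Q, P ⊢ Q
P: Alice has at least 26 votes
Q: Alice has at least 15 votes
We have P → Q and P is true.
By modus ponens, Q must be true.

Alice has at least 15 votes


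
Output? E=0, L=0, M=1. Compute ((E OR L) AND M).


E OR L = 0|0 = 0
0 AND 1 = 0

0


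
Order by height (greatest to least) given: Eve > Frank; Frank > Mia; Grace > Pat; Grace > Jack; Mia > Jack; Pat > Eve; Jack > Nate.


Constraints: Eve > Frank; Frank > Mia; Grace > Pat; Grace > Jack; Mia > Jack; Pat > Eve; Jack > Nate
Method: at each step, the next-highest is the one remaining person who never appears on the smaller side of a constraint between remaining people.
  Step 1: remaining {Mia, Eve, Grace, Frank, Jack, Nate, Pat}; on the smaller side: {Mia, Eve, Frank, Jack, Nate, Pat} → Grace is next (Grace > Pat; Grace > Jack).
  Step 2: remaining {Mia, Eve, Frank, Jack, Nate, Pat}; on the smaller side: {Mia, Eve, Frank, Jack, Nate} → Pat is next (Pat > Eve).
  Step 3: remaining {Mia, Eve, Frank, Jack, Nate}; on the smaller side: {Mia, Frank, Jack, Nate} → Eve is next (Eve > Frank).
  Step 4: remaining {Mia, Frank, Jack, Nate}; on the smaller side: {Mia, Jack, Nate} → Frank is next (Frank > Mia).
  Step 5: remaining {Mia, Jack, Nate}; on the smaller side: {Jack, Nate} → Mia is next (Mia > Jack).
  Step 6: remaining {Jack, Nate}; on the smaller side: {Nate} → Jack is next (Jack > Nate).
  Step 7: only Nate remains → lowest.
Final ranking (highest to lowest):

Grace > Pat > Eve > Frank > Mia > Jack > Nate


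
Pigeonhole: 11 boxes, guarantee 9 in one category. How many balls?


Pigeonhole: to guarantee k in one of n categories, need (k-1)×n + 1.
k = 9, n = 11
Minimum = (9-1) × 11 + 1 = 8 × 11 + 1

89


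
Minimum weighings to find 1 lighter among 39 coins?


Each weighing has 3 outcomes (left heavy / balance / right heavy), so k weighings distinguish at most 3^k cases; splitting into three near-equal groups achieves this.
Need 3^k ≥ 39: 3^3 = 27 < 39 ≤ 3^4 = 81
k = ⌈log₃(39)⌉ = 4

4


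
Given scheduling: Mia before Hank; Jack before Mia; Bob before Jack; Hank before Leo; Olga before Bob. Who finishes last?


Constraints: Mia before Hank; Jack before Mia; Bob before Jack; Hank before Leo; Olga before Bob
The last task can have nothing scheduled after it, so it must never appear on the left of a 'before'.
Tasks appearing before some other task: Mia, Jack, Bob, Hank, Olga.
The only task not in that list is Leo → it is last.

Leo


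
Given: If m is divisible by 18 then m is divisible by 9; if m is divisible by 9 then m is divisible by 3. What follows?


Hypothetical syllogism: P → Q, Q → R ⊢ P → R
Premise 1: m is divisible by 18 → m is divisible by 9
Premise 2: m is divisible by 9 → m is divisible by 3
Chain the implications: the middle term (m is divisible by 9) links the two.
Conclusion: If m is divisible by 18, then m is divisible by 3.

If m is divisible by 18, then m is divisible by 3.


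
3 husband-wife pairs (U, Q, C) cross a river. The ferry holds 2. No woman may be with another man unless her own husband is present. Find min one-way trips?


Label couples U, Q, C (H = husband, W = wife).
Counting alone: 6 people, the ferry carries 2 and someone must bring it back, so each round trip nets at most +1 on the far side until the last crossing → at least 9 trips. The jealousy constraint makes 9 impossible; the shortest valid schedule has 11:
1. WU+WQ →  (far: WU,WQ; near: HU,HQ,HC,WC)
2. WU ←       (far: WQ; near: HU,HQ,HC,WU,WC)
3. WU+WC →  (far: WU,WQ,WC; near: HU,HQ,HC)
4. WU ←       (far: WQ,WC; near: HU,HQ,HC,WU)
5. HQ+HC →  (far: HQ,WQ,HC,WC; near: HU,WU)
6. HQ+WQ ←  (far: HC,WC; near: HU,WU,HQ,WQ)
7. HU+HQ →  (far: HU,HQ,HC,WC; near: WU,WQ)
8. WC ←       (far: HU,HQ,HC; near: WU,WQ,WC)
9. WU+WQ →  (far: HU,WU,HQ,WQ,HC; near: WC)
10. HC ←      (far: HU,WU,HQ,WQ; near: HC,WC)
11. HC+WC → (far: all six; near: empty)
In every state each wife is either with her husband or with no other man.
Minimum trips = 11

11


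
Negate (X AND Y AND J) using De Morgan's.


De Morgan's law: ¬(P ∧ Q ∧ R) ≡ ¬P ∨ ¬Q ∨ ¬R
¬(X ∧ Y ∧ J) = ¬X ∨ ¬Y ∨ ¬J

¬X ∨ ¬Y ∨ ¬J


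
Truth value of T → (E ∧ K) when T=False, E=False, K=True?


T = False, E = False, K = True
Expression: T → (E ∧ K)
Step 1: E ∧ K = False AND True = False
Step 2: T → (False) = False → False = True

True


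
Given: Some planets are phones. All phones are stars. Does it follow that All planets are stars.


Premise 1: Some planets are phones.
Premise 2: All phones are stars.
Conclusion: All planets are stars.
Fallacy: illicit minor. The minor term (planets) is distributed in the conclusion ('All planets ...') but undistributed in its premise ('Some planets are phones' doesn't cover all planets).
Only 'Some planets are stars' follows, not 'All'.

Invalid


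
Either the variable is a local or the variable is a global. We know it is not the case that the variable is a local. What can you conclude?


Disjunctive syllogism: P ∨ Q, ¬P ⊢ Q
Disjunction: the variable is a local ∨ the variable is a global
We know it is not the case that the variable is a local.
By disjunctive syllogism, the other disjunct must be true.

The variable is a global


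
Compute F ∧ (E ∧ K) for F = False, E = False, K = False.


F = False, E = False, K = False
Step 1: E ∧ K = False AND False = False
Step 2: F ∧ False = False AND False = False
AND is true only when ALL operands are true.

False


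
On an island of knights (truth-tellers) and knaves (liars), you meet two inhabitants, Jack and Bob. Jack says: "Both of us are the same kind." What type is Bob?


Jack says: "Both of us are the same kind."
Case 1: Jack is a Knight (truth-teller)
  Statement is true → they ARE the same → Bob is also a Knight
Case 2: Jack is a Knave (liar)
  Statement is false → they are NOT the same → Bob is a Knight
In both cases, Bob is a Knight.

Knight


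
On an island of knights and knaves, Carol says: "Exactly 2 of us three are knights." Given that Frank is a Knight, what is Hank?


Carol claims exactly 2 knights among Carol, Frank, Hank.
Given: Frank is a Knight.

Case 1: Carol is a Knight (tells truth)
  Then exactly 2 of the three are knights.
  Counting Carol, Frank: 2 knight(s) so far. Need 0 more → Hank = Knave.
Case 2: Carol is a Knave (lies)
  Then the count is NOT 2.
  If Hank = Knight, count = 2 = 2 → claim would be true, contradicts lie.
  If Hank = Knave, count = 1 ≠ 2 → lie confirmed ✓

Hank is a Knave.

Knave


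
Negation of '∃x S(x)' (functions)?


Original: ∃x S(x)
Rule: ¬∀→∃, ¬∃→∀, negate predicate.
Negation: ∀x ¬S(x)

∀x ¬S(x)


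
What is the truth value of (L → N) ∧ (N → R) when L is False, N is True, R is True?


L = False, N = True, R = True
Step 1: L → N is false only when L=True and N=False. Result: True
Step 2: N → R is false only when N=True and R=False. Result: True
Step 3: True ∧ True = True

True


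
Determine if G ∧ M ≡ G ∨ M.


Expression 1: G ∧ M
Expression 2: G ∨ M
Truth table (G M | Expr1 Expr2):
  T T |   T     T
  T F |   F     T   ← differ
  F T |   F     T   ← differ
  F F |   F     F
Counterexample: G=T, M=F gives Expr1 = F but Expr2 = T, so the expressions are NOT logically equivalent.

No


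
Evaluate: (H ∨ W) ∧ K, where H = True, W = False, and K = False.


H = True, W = False, K = False
Step 1: H ∨ W = True OR False = True
Step 2: True ∧ K = True AND False = False
OR is true when at least one operand is true; AND requires both.

False


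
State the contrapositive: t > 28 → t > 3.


Original: If t > 28, then t > 3
Contrapositive: If ¬Q, then ¬P
Negate Q: not (t > 3)
Negate P: not (t > 28)

If not (t > 3), then not (t > 28).


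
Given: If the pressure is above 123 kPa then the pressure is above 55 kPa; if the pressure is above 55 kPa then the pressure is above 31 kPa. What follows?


Hypothetical syllogism: P → Q, Q → R ⊢ P → R
Premise 1: the pressure is above 123 kPa → the pressure is above 55 kPa
Premise 2: the pressure is above 55 kPa → the pressure is above 31 kPa
Chain the implications: the middle term (the pressure is above 55 kPa) links the two.
Conclusion: If the pressure is above 123 kPa, then the pressure is above 31 kPa.

If the pressure is above 123 kPa, then the pressure is above 31 kPa.


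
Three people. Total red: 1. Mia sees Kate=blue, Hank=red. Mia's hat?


Total red = 1, seen red = 1
Own red = 1 - 1 = 0
Mia's hat is blue.

blue


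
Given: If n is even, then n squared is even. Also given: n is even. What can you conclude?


Modus ponens: P → Q, P ⊢ Q
P: n is even
Q: n squared is even
We have P → Q and P is true.
By modus ponens, Q must be true.

n squared is even


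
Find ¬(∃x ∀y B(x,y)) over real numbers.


Original: ∃x ∀y B(x,y)
Rule: ¬∀→∃, ¬∃→∀, negate predicate.
Negation: ∀x ∃y ¬B(x,y)

∀x ∃y ¬B(x,y)


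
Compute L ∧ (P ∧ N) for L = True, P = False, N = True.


L = True, P = False, N = True
Step 1: P ∧ N = False AND True = False
Step 2: L ∧ False = True AND False = False
AND is true only when ALL operands are true.

False


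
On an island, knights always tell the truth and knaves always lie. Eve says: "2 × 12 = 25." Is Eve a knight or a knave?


Statement: "2 × 12 = 25."
Actual: 2 × 12 = 24
Claimed: 25
Statement is FALSE → Eve lies → Knave

Knave


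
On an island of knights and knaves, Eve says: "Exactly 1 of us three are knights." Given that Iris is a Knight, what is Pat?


Eve claims exactly 1 knights among Eve, Iris, Pat.
Given: Iris is a Knight.

Case 1: Eve is a Knight (tells truth)
  Then exactly 1 of the three are knights.
  Counting Eve, Iris: 2 knight(s) so far. Need -1 more → impossible.
Case 2: Eve is a Knave (lies)
  Then the count is NOT 1.
  If Pat = Knave, count = 1 = 1 → claim would be true, contradicts lie.
  If Pat = Knight, count = 2 ≠ 1 → lie confirmed ✓

Pat is a Knight.

Knight


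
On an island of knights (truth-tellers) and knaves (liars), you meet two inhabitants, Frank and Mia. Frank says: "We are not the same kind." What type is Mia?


Frank says: "We are not the same kind."
Case 1: Frank is a Knight (truth-teller)
  Statement is true → they ARE different → Mia is a Knave
Case 2: Frank is a Knave (liar)
  Statement is false → they are NOT different → Mia is a Knave
In both cases, Mia is a Knave.

Knave


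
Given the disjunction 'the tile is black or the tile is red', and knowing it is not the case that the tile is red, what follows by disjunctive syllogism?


Disjunctive syllogism: P ∨ Q, ¬P ⊢ Q
Disjunction: the tile is black ∨ the tile is red
We know it is not the case that the tile is red.
By disjunctive syllogism, the other disjunct must be true.

The tile is black


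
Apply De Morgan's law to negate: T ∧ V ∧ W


De Morgan's law: ¬(P ∧ Q ∧ R) ≡ ¬P ∨ ¬Q ∨ ¬R
¬(T ∧ V ∧ W) = ¬T ∨ ¬V ∨ ¬W

¬T ∨ ¬V ∨ ¬W


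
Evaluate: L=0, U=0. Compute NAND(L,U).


L AND U = 0
NOT(0) = 1

1


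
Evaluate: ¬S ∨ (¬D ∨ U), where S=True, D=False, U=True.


S = True, D = False, U = True
Expression: ¬S ∨ (¬D ∨ U)
Step 1: ¬D = NOT False = True
Step 2: ¬D ∨ U = True OR True = True
Step 3: ¬S = NOT True = False
Step 4: (False) ∨ (True) = False OR True = True

True


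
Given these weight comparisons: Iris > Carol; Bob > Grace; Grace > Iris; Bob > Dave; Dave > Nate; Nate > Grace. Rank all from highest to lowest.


Constraints: Iris > Carol; Bob > Grace; Grace > Iris; Bob > Dave; Dave > Nate; Nate > Grace
Method: at each step, the next-highest is the one remaining person who never appears on the smaller side of a constraint between remaining people.
  Step 1: remaining {Nate, Dave, Iris, Grace, Carol, Bob}; on the smaller side: {Nate, Dave, Iris, Grace, Carol} → Bob is next (Bob > Grace; Bob > Dave).
  Step 2: remaining {Nate, Dave, Iris, Grace, Carol}; on the smaller side: {Nate, Iris, Grace, Carol} → Dave is next (Dave > Nate).
  Step 3: remaining {Nate, Iris, Grace, Carol}; on the smaller side: {Iris, Grace, Carol} → Nate is next (Nate > Grace).
  Step 4: remaining {Iris, Grace, Carol}; on the smaller side: {Iris, Carol} → Grace is next (Grace > Iris).
  Step 5: remaining {Iris, Carol}; on the smaller side: {Carol} → Iris is next (Iris > Carol).
  Step 6: only Carol remains → lowest.
Final ranking (highest to lowest):

Bob > Dave > Nate > Grace > Iris > Carol


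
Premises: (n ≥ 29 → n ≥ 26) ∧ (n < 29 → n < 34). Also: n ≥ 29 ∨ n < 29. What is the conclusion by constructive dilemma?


Constructive dilemma: (P → Q) ∧ (R → S), P ∨ R ⊢ Q ∨ S
Premise 1: n ≥ 29 → n ≥ 26
Premise 2: n < 29 → n < 34
Premise 3: n ≥ 29 ∨ n < 29
Case 1: Assuming n ≥ 29, then by Premise 1, n ≥ 26.
Case 2: Assuming n < 29, then by Premise 2, n < 34.
Since one of n ≥ 29 or n < 29 must hold, we get n ≥ 26 or n < 34.

n ≥ 26 or n < 34.


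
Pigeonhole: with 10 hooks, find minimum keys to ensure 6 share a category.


Pigeonhole: to guarantee k in one of n categories, need (k-1)×n + 1.
k = 6, n = 10
Minimum = (6-1) × 10 + 1 = 5 × 10 + 1

51


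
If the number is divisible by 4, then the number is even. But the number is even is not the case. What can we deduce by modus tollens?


Modus tollens: P → Q, ¬Q ⊢ ¬P
P: the number is divisible by 4
Q: the number is even
We have P → Q and Q is false.
By modus tollens, P must be false.

It is not the case that the number is divisible by 4


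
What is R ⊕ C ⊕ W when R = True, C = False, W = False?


R = True, C = False, W = False
Step 1: R ⊕ C = True XOR False = True
Step 2: True ⊕ W = True XOR False = True
XOR is true when an odd number of operands are true.

True


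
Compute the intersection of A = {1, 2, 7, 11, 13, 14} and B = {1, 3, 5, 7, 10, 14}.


A = {1, 2, 7, 11, 13, 14}
B = {1, 3, 5, 7, 10, 14}
Operation: intersection
Elements in both: 1, 7, 14

{1, 7, 14}


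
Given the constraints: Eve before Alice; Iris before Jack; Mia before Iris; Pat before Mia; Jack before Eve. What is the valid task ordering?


Constraints: Eve before Alice; Iris before Jack; Mia before Iris; Pat before Mia; Jack before Eve
Method: repeatedly schedule the remaining task that has no remaining task required before it.
  Step 1: remaining {Pat, Iris, Mia, Alice, Eve, Jack}; every task except Pat still has a predecessor pending → schedule Pat.
  Step 2: remaining {Iris, Mia, Alice, Eve, Jack}; every task except Mia still has a predecessor pending → schedule Mia.
  Step 3: remaining {Iris, Alice, Eve, Jack}; every task except Iris still has a predecessor pending → schedule Iris.
  Step 4: remaining {Alice, Eve, Jack}; every task except Jack still has a predecessor pending → schedule Jack.
  Step 5: remaining {Alice, Eve}; every task except Eve still has a predecessor pending → schedule Eve.
  Step 6: only Alice remains → schedule Alice.
Resulting order:

Pat → Mia → Iris → Jack → Eve → Alice


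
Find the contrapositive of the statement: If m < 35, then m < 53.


Original: If m < 35, then m < 53
Contrapositive: If ¬Q, then ¬P
Negate Q: not (m < 53)
Negate P: not (m < 35)

If not (m < 53), then not (m < 35).


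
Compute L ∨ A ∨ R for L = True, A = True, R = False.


L = True, A = True, R = False
Step 1: L ∨ A = True OR True = True
Step 2: True ∨ R = True OR False = True
OR is true when at least one operand is true.

True


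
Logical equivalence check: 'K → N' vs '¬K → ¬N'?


Expression 1: K → N
Expression 2: ¬K → ¬N
Truth table (K N | Expr1 Expr2):
  T T |   T     T
  T F |   F     T   ← differ
  F T |   T     F   ← differ
  F F |   T     T
Counterexample: K=T, N=F gives Expr1 = F but Expr2 = T, so the expressions are NOT logically equivalent.

No


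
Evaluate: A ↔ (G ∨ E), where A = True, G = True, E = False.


A = True, G = True, E = False
Step 1: G ∨ E = True OR False = True
Step 2: A ↔ (True): true when both sides have same truth value.
Result: True ↔ True = True

True


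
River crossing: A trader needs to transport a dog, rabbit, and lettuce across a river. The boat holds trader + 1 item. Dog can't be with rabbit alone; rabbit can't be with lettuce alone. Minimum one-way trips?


1. trader+rabbit → 2. trader ← 3. trader+dog → 4. trader+rabbit ← 5. trader+lettuce → 6. trader ← 7. trader+rabbit →
Minimum trips = 7

7


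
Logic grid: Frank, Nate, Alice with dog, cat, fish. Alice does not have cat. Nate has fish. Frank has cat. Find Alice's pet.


From clues:
  Frank → cat
  Nate → fish
By elimination, Alice gets the remaining.

dog


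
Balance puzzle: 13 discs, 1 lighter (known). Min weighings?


Each weighing has 3 outcomes (left heavy / balance / right heavy), so k weighings distinguish at most 3^k cases; splitting into three near-equal groups achieves this.
Need 3^k ≥ 13: 3^2 = 9 < 13 ≤ 3^3 = 27
k = ⌈log₃(13)⌉ = 3

3


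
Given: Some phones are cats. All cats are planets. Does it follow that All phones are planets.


Premise 1: Some phones are cats.
Premise 2: All cats are planets.
Conclusion: All phones are planets.
Fallacy: illicit minor. The minor term (phones) is distributed in the conclusion ('All phones ...') but undistributed in its premise ('Some phones are cats' doesn't cover all phones).
Only 'Some phones are planets' follows, not 'All'.

Invalid


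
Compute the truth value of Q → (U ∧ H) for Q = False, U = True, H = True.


Q = False, U = True, H = True
Step 1: U ∧ H = True AND True = True
Step 2: Q → (True): false only when Q=True and consequent=False.
Result: True

True


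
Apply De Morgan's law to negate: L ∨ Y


De Morgan's law: ¬(P ∨ Q) ≡ ¬P ∧ ¬Q
¬(L ∨ Y) = ¬L ∧ ¬Y

¬L ∧ ¬Y


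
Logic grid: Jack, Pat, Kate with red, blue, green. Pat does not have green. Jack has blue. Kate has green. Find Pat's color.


From clues:
  Kate → green
  Jack → blue
By elimination, Pat gets the remaining.

red


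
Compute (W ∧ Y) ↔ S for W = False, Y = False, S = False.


W = False, Y = False, S = False
Step 1: W ∧ Y = False AND False = False
Step 2: (False) ↔ S: true when both sides have same truth value.
Result: False ↔ False = True

True
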